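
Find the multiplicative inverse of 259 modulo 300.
139

gcd(259, 300) = 1, so the inverse exists.
Extended Euclidean algorithm on (300, 259):
300 = 1 × 259 + 41  ⟹  41 = (1)·300 + (-1)·259
259 = 6 × 41 + 13  ⟹  13 = (-6)·300 + (7)·259
41 = 3 × 13 + 2  ⟹  2 = (19)·300 + (-22)·259
13 = 6 × 2 + 1  ⟹  1 = (-120)·300 + (139)·259
So (139)·259 ≡ 1 (mod 300), i.e. 259^(-1) ≡ 139 (mod 300).
Check: 259 × 139 = 36001 ≡ 1 (mod 300)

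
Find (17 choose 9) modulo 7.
6

Using Lucas' theorem:
Write n=17 and k=9 in base 7:
n in base 7: [2, 3]
k in base 7: [1, 2]
C(17,9) mod 7 = ∏ C(n_i, k_i) mod 7
Digit binomials (mod 7): C(2,1) = 2; C(3,2) = 3
Product: 2 × 3 = 6 ≡ 6 (mod 7)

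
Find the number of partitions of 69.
3554345

p(n) counts ways to write n as a sum of positive integers (order ignored).
Euler's pentagonal recurrence: p(k) = p(k-1) + p(k-2) - p(k-5) - p(k-7) + p(k-12) + p(k-15) - ... (offsets j(3j∓1)/2, signs ++--, p(0)=1, p(<0)=0).
DP table for k = 0..68: p(0)=1, p(1)=1, p(2)=2, p(3)=3, p(4)=5, p(5)=7, p(6)=11, p(7)=15, p(8)=22, p(9)=30, p(10)=42, p(11)=56, p(12)=77, p(13)=101, p(14)=135, p(15)=176, p(16)=231, p(17)=297, p(18)=385, p(19)=490, p(20)=627, p(21)=792, p(22)=1002, p(23)=1255, p(24)=1575, p(25)=1958, p(26)=2436, p(27)=3010, p(28)=3718, p(29)=4565, p(30)=5604, p(31)=6842, p(32)=8349, p(33)=10143, p(34)=12310, p(35)=14883, p(36)=17977, p(37)=21637, p(38)=26015, p(39)=31185, p(40)=37338, p(41)=44583, p(42)=53174, p(43)=63261, p(44)=75175, p(45)=89134, p(46)=105558, p(47)=124754, p(48)=147273, p(49)=173525, p(50)=204226, p(51)=239943, p(52)=281589, p(53)=329931, p(54)=386155, p(55)=451276, p(56)=526823, p(57)=614154, p(58)=715220, p(59)=831820, p(60)=966467, p(61)=1121505, p(62)=1300156, p(63)=1505499, p(64)=1741630, p(65)=2012558, p(66)=2323520, p(67)=2679689, p(68)=3087735.
Final step: p(69) = p(68) + p(67) - p(64) - p(62) + p(57) + p(54) - p(47) - p(43) + p(34) + p(29) - p(18) - p(12)
= 3087735 + 2679689 - 1741630 - 1300156 + 614154 + 386155 - 124754 - 63261 + 12310 + 4565 - 385 - 77
= 3554345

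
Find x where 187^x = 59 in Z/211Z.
202

Baby-step giant-step with step n = ⌈√211⌉ = 15.
Baby steps 187^j mod 211 (j:value) for j=0..14: 0:1, 1:187, 2:154, 3:102, 4:84, 5:94, 6:65, 7:128, 8:93, 9:89, 10:185, 11:202, 12:5, 13:91, 14:137.
Giant-step multiplier: 187^(-15) ≡ 187^(210-15) = 187^195 ≡ 12 (mod 211).
Giant steps γ_i = 59·12^i mod 211: γ_0=59, γ_1=75, γ_2=56, γ_3=39, γ_4=46, γ_5=130, γ_6=83, γ_7=152, γ_8=136, γ_9=155, γ_10=172, γ_11=165, γ_12=81, γ_13=128 (in table at j=7).
x = i·n + j = 13·15 + 7 = 202.
Check: 187^202 ≡ 59 (mod 211).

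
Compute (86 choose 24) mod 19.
1

Using Lucas' theorem:
Write n=86 and k=24 in base 19:
n in base 19: [4, 10]
k in base 19: [1, 5]
C(86,24) mod 19 = ∏ C(n_i, k_i) mod 19
Digit binomials (mod 19): C(4,1) = 4; C(10,5) = 252 ≡ 5
Product: 4 × 5 = 20 ≡ 1 (mod 19)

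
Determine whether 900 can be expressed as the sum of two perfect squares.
0² + 30² (a=0, b=30)

Factorization: 900 = 2^2 × 3^2 × 5^2
By Fermat: n is sum of two squares iff every prime p ≡ 3 (mod 4) appears to even power.
All primes ≡ 3 (mod 4) appear to even power.
Search a = 0, 1, 2, … for 900 - a² a perfect square: first hit at a = 0: 900 - 0 = 900 = 30².
900 = 0² + 30² = 0 + 900 ✓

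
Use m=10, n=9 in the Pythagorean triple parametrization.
(19, 180, 181)

Euclid's formula: a = m² - n², b = 2mn, c = m² + n²
m = 10, n = 9
a = 10² - 9² = 100 - 81 = 19
b = 2 × 10 × 9 = 180
c = 10² + 9² = 100 + 81 = 181
Verification: 19² + 180² = 361 + 32400 = 32761 = 181² ✓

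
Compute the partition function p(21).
792

p(n) counts ways to write n as a sum of positive integers (order ignored).
Euler's pentagonal recurrence: p(k) = p(k-1) + p(k-2) - p(k-5) - p(k-7) + p(k-12) + p(k-15) - ... (offsets j(3j∓1)/2, signs ++--, p(0)=1, p(<0)=0).
DP table for k = 0..20: p(0)=1, p(1)=1, p(2)=2, p(3)=3, p(4)=5, p(5)=7, p(6)=11, p(7)=15, p(8)=22, p(9)=30, p(10)=42, p(11)=56, p(12)=77, p(13)=101, p(14)=135, p(15)=176, p(16)=231, p(17)=297, p(18)=385, p(19)=490, p(20)=627.
Final step: p(21) = p(20) + p(19) - p(16) - p(14) + p(9) + p(6)
= 627 + 490 - 231 - 135 + 30 + 11
= 792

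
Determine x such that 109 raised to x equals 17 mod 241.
213

Baby-step giant-step with step n = ⌈√241⌉ = 16.
Baby steps 109^j mod 241 (j:value) for j=0..15: 0:1, 1:109, 2:72, 3:136, 4:123, 5:152, 6:180, 7:99, 8:187, 9:139, 10:209, 11:127, 12:106, 13:227, 14:161, 15:197.
Giant-step multiplier: 109^(-16) ≡ 109^(240-16) = 109^224 ≡ 231 (mod 241).
Giant steps γ_i = 17·231^i mod 241: γ_0=17, γ_1=71, γ_2=13, γ_3=111, γ_4=95, γ_5=14, γ_6=101, γ_7=195, γ_8=219, γ_9=220, γ_10=210, γ_11=69, γ_12=33, γ_13=152 (in table at j=5).
x = i·n + j = 13·16 + 5 = 213.
Check: 109^213 ≡ 17 (mod 241).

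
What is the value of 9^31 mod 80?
9

Repeated squaring. Binary of 31 = 11111.
9^1 ≡ 9 (mod 80); 9^2 ≡ 1 (mod 80); 9^4 ≡ 1 (mod 80); 9^8 ≡ 1 (mod 80); 9^16 ≡ 1 (mod 80)
9^31 = 9^1 × 9^2 × 9^4 × 9^8 × 9^16 ≡ 9 (mod 80)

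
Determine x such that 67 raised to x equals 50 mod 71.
46

Baby-step giant-step with step n = ⌈√71⌉ = 9.
Baby steps 67^j mod 71 (j:value) for j=0..8: 0:1, 1:67, 2:16, 3:7, 4:43, 5:41, 6:49, 7:17, 8:3.
Giant-step multiplier: 67^(-9) ≡ 67^(70-9) = 67^61 ≡ 65 (mod 71).
Giant steps γ_i = 50·65^i mod 71: γ_0=50, γ_1=55, γ_2=25, γ_3=63, γ_4=48, γ_5=67 (in table at j=1).
x = i·n + j = 5·9 + 1 = 46.
Check: 67^46 ≡ 50 (mod 71).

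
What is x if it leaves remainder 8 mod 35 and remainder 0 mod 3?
78

Using Chinese Remainder Theorem:
M = 35 × 3 = 105
M1 = 3, M2 = 35
y1 = 3^(-1) mod 35 = 12
y2 = 35^(-1) mod 3 = 2
x = (8×3×12 + 0×35×2) mod 105 = 78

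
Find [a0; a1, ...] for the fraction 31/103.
[0; 3, 3, 10]

Euclidean algorithm steps:
31 = 0 × 103 + 31
103 = 3 × 31 + 10
31 = 3 × 10 + 1
10 = 10 × 1 + 0
Continued fraction: [0; 3, 3, 10]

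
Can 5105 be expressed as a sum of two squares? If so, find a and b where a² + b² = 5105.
8² + 71² (a=8, b=71)

Factorization: 5105 = 5 × 1021
By Fermat: n is sum of two squares iff every prime p ≡ 3 (mod 4) appears to even power.
All primes ≡ 3 (mod 4) appear to even power.
Search a = 0, 1, 2, … for 5105 - a² a perfect square: first hit at a = 8: 5105 - 64 = 5041 = 71².
5105 = 8² + 71² = 64 + 5041 ✓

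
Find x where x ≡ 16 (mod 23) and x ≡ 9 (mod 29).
154

Using Chinese Remainder Theorem:
M = 23 × 29 = 667
M1 = 29, M2 = 23
y1 = 29^(-1) mod 23 = 4
y2 = 23^(-1) mod 29 = 24
x = (16×29×4 + 9×23×24) mod 667 = 154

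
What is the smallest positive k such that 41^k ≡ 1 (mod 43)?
7

43 is prime, so ord(41) divides φ(43) = 42.
Divisors of 42: 1, 2, 3, 6, 7, 14, 21, 42.
Repeated squaring: 41^1 ≡ 41, 41^2 ≡ 4, 41^4 ≡ 16, 41^8 ≡ 41, 41^16 ≡ 4, 41^32 ≡ 16 (mod 43).
Test 41^d mod 43 for each divisor d in increasing order:
41^1 ≡ 41
41^2 ≡ 4
41^3 = 41^2·41^1 ≡ 35
41^6 = 41^4·41^2 ≡ 21
41^7 = 41^4·41^2·41^1 ≡ 1  ← first divisor giving 1
The order is 7.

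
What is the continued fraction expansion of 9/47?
[0; 5, 4, 2]

Euclidean algorithm steps:
9 = 0 × 47 + 9
47 = 5 × 9 + 2
9 = 4 × 2 + 1
2 = 2 × 1 + 0
Continued fraction: [0; 5, 4, 2]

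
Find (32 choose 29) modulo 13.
7

Using Lucas' theorem:
Write n=32 and k=29 in base 13:
n in base 13: [2, 6]
k in base 13: [2, 3]
C(32,29) mod 13 = ∏ C(n_i, k_i) mod 13
Digit binomials (mod 13): C(2,2) = 1; C(6,3) = 20 ≡ 7
Product: 1 × 7 = 7 ≡ 7 (mod 13)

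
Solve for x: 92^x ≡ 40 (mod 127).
33

Baby-step giant-step with step n = ⌈√127⌉ = 12.
Baby steps 92^j mod 127 (j:value) for j=0..11: 0:1, 1:92, 2:82, 3:51, 4:120, 5:118, 6:61, 7:24, 8:49, 9:63, 10:81, 11:86.
Giant-step multiplier: 92^(-12) ≡ 92^(126-12) = 92^114 ≡ 117 (mod 127).
Giant steps γ_i = 40·117^i mod 127: γ_0=40, γ_1=108, γ_2=63 (in table at j=9).
x = i·n + j = 2·12 + 9 = 33.
Check: 92^33 ≡ 40 (mod 127).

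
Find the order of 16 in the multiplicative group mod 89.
11

89 is prime, so ord(16) divides φ(89) = 88.
Divisors of 88: 1, 2, 4, 8, 11, 22, 44, 88.
Repeated squaring: 16^1 ≡ 16, 16^2 ≡ 78, 16^4 ≡ 32, 16^8 ≡ 45, 16^16 ≡ 67, 16^32 ≡ 39, 16^64 ≡ 8 (mod 89).
Test 16^d mod 89 for each divisor d in increasing order:
16^1 ≡ 16
16^2 ≡ 78
16^4 ≡ 32
16^8 ≡ 45
16^11 = 16^8·16^2·16^1 ≡ 1  ← first divisor giving 1
The order is 11.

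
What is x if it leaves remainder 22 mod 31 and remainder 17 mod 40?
177

Using Chinese Remainder Theorem:
M = 31 × 40 = 1240
M1 = 40, M2 = 31
y1 = 40^(-1) mod 31 = 7
y2 = 31^(-1) mod 40 = 31
x = (22×40×7 + 17×31×31) mod 1240 = 177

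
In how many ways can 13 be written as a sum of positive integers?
101

p(n) counts ways to write n as a sum of positive integers (order ignored).
Euler's pentagonal recurrence: p(k) = p(k-1) + p(k-2) - p(k-5) - p(k-7) + p(k-12) + p(k-15) - ... (offsets j(3j∓1)/2, signs ++--, p(0)=1, p(<0)=0).
DP table for k = 0..12: p(0)=1, p(1)=1, p(2)=2, p(3)=3, p(4)=5, p(5)=7, p(6)=11, p(7)=15, p(8)=22, p(9)=30, p(10)=42, p(11)=56, p(12)=77.
Final step: p(13) = p(12) + p(11) - p(8) - p(6) + p(1)
= 77 + 56 - 22 - 11 + 1
= 101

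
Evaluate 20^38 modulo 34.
32

Repeated squaring. Binary of 38 = 100110.
20^1 ≡ 20 (mod 34); 20^2 ≡ 26 (mod 34); 20^4 ≡ 30 (mod 34); 20^8 ≡ 16 (mod 34); 20^16 ≡ 18 (mod 34); 20^32 ≡ 18 (mod 34)
20^38 = 20^2 × 20^4 × 20^32 ≡ 32 (mod 34)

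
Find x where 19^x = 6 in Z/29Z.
10

Baby-step giant-step with step n = ⌈√29⌉ = 6.
Baby steps 19^j mod 29 (j:value) for j=0..5: 0:1, 1:19, 2:13, 3:15, 4:24, 5:21.
Giant-step multiplier: 19^(-6) ≡ 19^(28-6) = 19^22 ≡ 4 (mod 29).
Giant steps γ_i = 6·4^i mod 29: γ_0=6, γ_1=24 (in table at j=4).
x = i·n + j = 1·6 + 4 = 10.
Check: 19^10 ≡ 6 (mod 29).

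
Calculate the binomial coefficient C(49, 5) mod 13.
5

Using Lucas' theorem:
Write n=49 and k=5 in base 13:
n in base 13: [3, 10]
k in base 13: [0, 5]
C(49,5) mod 13 = ∏ C(n_i, k_i) mod 13
Digit binomials (mod 13): C(3,0) = 1; C(10,5) = 252 ≡ 5
Product: 1 × 5 = 5 ≡ 5 (mod 13)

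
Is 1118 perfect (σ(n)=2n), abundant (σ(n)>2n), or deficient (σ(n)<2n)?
deficient

Proper divisors of 1118: sum = 1 + 2 + 13 + 26 + 43 + 86 + 559 = 730
Since 730 < 1118, 1118 is deficient.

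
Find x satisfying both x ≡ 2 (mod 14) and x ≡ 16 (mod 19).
16

Using Chinese Remainder Theorem:
M = 14 × 19 = 266
M1 = 19, M2 = 14
y1 = 19^(-1) mod 14 = 3
y2 = 14^(-1) mod 19 = 15
x = (2×19×3 + 16×14×15) mod 266 = 16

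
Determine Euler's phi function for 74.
36

74 = 2 × 37
φ(n) = n × ∏(1 - 1/p) for each prime p dividing n
φ(74) = 74 × (1 - 1/2) × (1 - 1/37) = 36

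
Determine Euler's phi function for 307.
306

307 = 307
φ(n) = n × ∏(1 - 1/p) for each prime p dividing n
φ(307) = 307 × (1 - 1/307) = 306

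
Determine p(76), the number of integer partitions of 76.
9289091

p(n) counts ways to write n as a sum of positive integers (order ignored).
Euler's pentagonal recurrence: p(k) = p(k-1) + p(k-2) - p(k-5) - p(k-7) + p(k-12) + p(k-15) - ... (offsets j(3j∓1)/2, signs ++--, p(0)=1, p(<0)=0).
DP table for k = 0..75: p(0)=1, p(1)=1, p(2)=2, p(3)=3, p(4)=5, p(5)=7, p(6)=11, p(7)=15, p(8)=22, p(9)=30, p(10)=42, p(11)=56, p(12)=77, p(13)=101, p(14)=135, p(15)=176, p(16)=231, p(17)=297, p(18)=385, p(19)=490, p(20)=627, p(21)=792, p(22)=1002, p(23)=1255, p(24)=1575, p(25)=1958, p(26)=2436, p(27)=3010, p(28)=3718, p(29)=4565, p(30)=5604, p(31)=6842, p(32)=8349, p(33)=10143, p(34)=12310, p(35)=14883, p(36)=17977, p(37)=21637, p(38)=26015, p(39)=31185, p(40)=37338, p(41)=44583, p(42)=53174, p(43)=63261, p(44)=75175, p(45)=89134, p(46)=105558, p(47)=124754, p(48)=147273, p(49)=173525, p(50)=204226, p(51)=239943, p(52)=281589, p(53)=329931, p(54)=386155, p(55)=451276, p(56)=526823, p(57)=614154, p(58)=715220, p(59)=831820, p(60)=966467, p(61)=1121505, p(62)=1300156, p(63)=1505499, p(64)=1741630, p(65)=2012558, p(66)=2323520, p(67)=2679689, p(68)=3087735, p(69)=3554345, p(70)=4087968, p(71)=4697205, p(72)=5392783, p(73)=6185689, p(74)=7089500, p(75)=8118264.
Final step: p(76) = p(75) + p(74) - p(71) - p(69) + p(64) + p(61) - p(54) - p(50) + p(41) + p(36) - p(25) - p(19) + p(6)
= 8118264 + 7089500 - 4697205 - 3554345 + 1741630 + 1121505 - 386155 - 204226 + 44583 + 17977 - 1958 - 490 + 11
= 9289091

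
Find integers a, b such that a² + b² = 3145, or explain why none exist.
3² + 56² (a=3, b=56)

Factorization: 3145 = 5 × 17 × 37
By Fermat: n is sum of two squares iff every prime p ≡ 3 (mod 4) appears to even power.
All primes ≡ 3 (mod 4) appear to even power.
Search a = 0, 1, 2, … for 3145 - a² a perfect square: first hit at a = 3: 3145 - 9 = 3136 = 56².
3145 = 3² + 56² = 9 + 3136 ✓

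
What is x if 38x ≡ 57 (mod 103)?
x ≡ 53 (mod 103)

gcd(38, 103) = 1, which divides 57, so solutions exist.
Find 38^(-1) mod 103 by the extended Euclidean algorithm:
103 = 2 × 38 + 27  ⟹  27 = (1)·103 + (-2)·38
38 = 1 × 27 + 11  ⟹  11 = (-1)·103 + (3)·38
27 = 2 × 11 + 5  ⟹  5 = (3)·103 + (-8)·38
11 = 2 × 5 + 1  ⟹  1 = (-7)·103 + (19)·38
So (19)·38 ≡ 1 (mod 103), i.e. 38^(-1) ≡ 19 (mod 103).
x ≡ 19 × 57 = 1083 ≡ 53 (mod 103).
Check: 38 × 53 = 2014 ≡ 57 (mod 103).
Unique solution: x ≡ 53 (mod 103)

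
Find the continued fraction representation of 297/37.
[8; 37]

Euclidean algorithm steps:
297 = 8 × 37 + 1
37 = 37 × 1 + 0
Continued fraction: [8; 37]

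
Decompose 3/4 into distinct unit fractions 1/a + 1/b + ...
1/2 + 1/4

Greedy algorithm:
3/4: ceiling(4/3) = 2, use 1/2
1/4: ceiling(4/1) = 4, use 1/4
Result: 3/4 = 1/2 + 1/4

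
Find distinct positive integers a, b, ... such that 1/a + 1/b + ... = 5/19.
1/4 + 1/76

Greedy algorithm:
5/19: ceiling(19/5) = 4, use 1/4
1/76: ceiling(76/1) = 76, use 1/76
Result: 5/19 = 1/4 + 1/76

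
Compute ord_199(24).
18

199 is prime, so ord(24) divides φ(199) = 198.
Divisors of 198: 1, 2, 3, 6, 9, 11, 18, 22, 33, 66, 99, 198.
Repeated squaring: 24^1 ≡ 24, 24^2 ≡ 178, 24^4 ≡ 43, 24^8 ≡ 58, 24^16 ≡ 180, 24^32 ≡ 162, 24^64 ≡ 175, 24^128 ≡ 178 (mod 199).
Test 24^d mod 199 for each divisor d in increasing order:
24^1 ≡ 24
24^2 ≡ 178
24^3 = 24^2·24^1 ≡ 93
24^6 = 24^4·24^2 ≡ 92
24^9 = 24^8·24^1 ≡ 198
24^11 = 24^8·24^2·24^1 ≡ 21
24^18 = 24^16·24^2 ≡ 1  ← first divisor giving 1
The order is 18.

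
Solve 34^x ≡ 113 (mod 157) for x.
28

Baby-step giant-step with step n = ⌈√157⌉ = 13.
Baby steps 34^j mod 157 (j:value) for j=0..12: 0:1, 1:34, 2:57, 3:54, 4:109, 5:95, 6:90, 7:77, 8:106, 9:150, 10:76, 11:72, 12:93.
Giant-step multiplier: 34^(-13) ≡ 34^(156-13) = 34^143 ≡ 50 (mod 157).
Giant steps γ_i = 113·50^i mod 157: γ_0=113, γ_1=155, γ_2=57 (in table at j=2).
x = i·n + j = 2·13 + 2 = 28.
Check: 34^28 ≡ 113 (mod 157).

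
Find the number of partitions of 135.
9035836076

p(n) counts ways to write n as a sum of positive integers (order ignored).
Euler's pentagonal recurrence: p(k) = p(k-1) + p(k-2) - p(k-5) - p(k-7) + p(k-12) + p(k-15) - ... (offsets j(3j∓1)/2, signs ++--, p(0)=1, p(<0)=0).
DP table for k = 0..134: p(0)=1, p(1)=1, p(2)=2, p(3)=3, p(4)=5, p(5)=7, p(6)=11, p(7)=15, p(8)=22, p(9)=30, p(10)=42, p(11)=56, p(12)=77, p(13)=101, p(14)=135, p(15)=176, p(16)=231, p(17)=297, p(18)=385, p(19)=490, p(20)=627, p(21)=792, p(22)=1002, p(23)=1255, p(24)=1575, p(25)=1958, p(26)=2436, p(27)=3010, p(28)=3718, p(29)=4565, p(30)=5604, p(31)=6842, p(32)=8349, p(33)=10143, p(34)=12310, p(35)=14883, p(36)=17977, p(37)=21637, p(38)=26015, p(39)=31185, p(40)=37338, p(41)=44583, p(42)=53174, p(43)=63261, p(44)=75175, p(45)=89134, p(46)=105558, p(47)=124754, p(48)=147273, p(49)=173525, p(50)=204226, p(51)=239943, p(52)=281589, p(53)=329931, p(54)=386155, p(55)=451276, p(56)=526823, p(57)=614154, p(58)=715220, p(59)=831820, p(60)=966467, p(61)=1121505, p(62)=1300156, p(63)=1505499, p(64)=1741630, p(65)=2012558, p(66)=2323520, p(67)=2679689, p(68)=3087735, p(69)=3554345, p(70)=4087968, p(71)=4697205, p(72)=5392783, p(73)=6185689, p(74)=7089500, p(75)=8118264, p(76)=9289091, p(77)=10619863, p(78)=12132164, p(79)=13848650, p(80)=15796476, p(81)=18004327, p(82)=20506255, p(83)=23338469, p(84)=26543660, p(85)=30167357, p(86)=34262962, p(87)=38887673, p(88)=44108109, p(89)=49995925, p(90)=56634173, p(91)=64112359, p(92)=72533807, p(93)=82010177, p(94)=92669720, p(95)=104651419, p(96)=118114304, p(97)=133230930, p(98)=150198136, p(99)=169229875, p(100)=190569292, p(101)=214481126, p(102)=241265379, p(103)=271248950, p(104)=304801365, p(105)=342325709, p(106)=384276336, p(107)=431149389, p(108)=483502844, p(109)=541946240, p(110)=607163746, p(111)=679903203, p(112)=761002156, p(113)=851376628, p(114)=952050665, p(115)=1064144451, p(116)=1188908248, p(117)=1327710076, p(118)=1482074143, p(119)=1653668665, p(120)=1844349560, p(121)=2056148051, p(122)=2291320912, p(123)=2552338241, p(124)=2841940500, p(125)=3163127352, p(126)=3519222692, p(127)=3913864295, p(128)=4351078600, p(129)=4835271870, p(130)=5371315400, p(131)=5964539504, p(132)=6620830889, p(133)=7346629512, p(134)=8149040695.
Final step: p(135) = p(134) + p(133) - p(130) - p(128) + p(123) + p(120) - p(113) - p(109) + p(100) + p(95) - p(84) - p(78) + p(65) + p(58) - p(43) - p(35) + p(18) + p(9)
= 8149040695 + 7346629512 - 5371315400 - 4351078600 + 2552338241 + 1844349560 - 851376628 - 541946240 + 190569292 + 104651419 - 26543660 - 12132164 + 2012558 + 715220 - 63261 - 14883 + 385 + 30
= 9035836076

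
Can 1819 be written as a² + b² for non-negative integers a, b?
Not possible

Factorization: 1819 = 17 × 107
By Fermat: n is sum of two squares iff every prime p ≡ 3 (mod 4) appears to even power.
Prime(s) ≡ 3 (mod 4) with odd exponent: [(107, 1)]
Therefore 1819 cannot be expressed as a² + b².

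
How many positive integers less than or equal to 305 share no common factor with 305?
240

305 = 5 × 61
φ(n) = n × ∏(1 - 1/p) for each prime p dividing n
φ(305) = 305 × (1 - 1/5) × (1 - 1/61) = 240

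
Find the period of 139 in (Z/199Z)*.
11

199 is prime, so ord(139) divides φ(199) = 198.
Divisors of 198: 1, 2, 3, 6, 9, 11, 18, 22, 33, 66, 99, 198.
Repeated squaring: 139^1 ≡ 139, 139^2 ≡ 18, 139^4 ≡ 125, 139^8 ≡ 103, 139^16 ≡ 62, 139^32 ≡ 63, 139^64 ≡ 188, 139^128 ≡ 121 (mod 199).
Test 139^d mod 199 for each divisor d in increasing order:
139^1 ≡ 139
139^2 ≡ 18
139^3 = 139^2·139^1 ≡ 114
139^6 = 139^4·139^2 ≡ 61
139^9 = 139^8·139^1 ≡ 188
139^11 = 139^8·139^2·139^1 ≡ 1  ← first divisor giving 1
The order is 11.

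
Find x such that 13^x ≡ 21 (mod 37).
2

Baby-step giant-step with step n = ⌈√37⌉ = 7.
Baby steps 13^j mod 37 (j:value) for j=0..6: 0:1, 1:13, 2:21, 3:14, 4:34, 5:35, 6:11.
h = 21 is already in the table at j=2, so x = 2.
Check: 13^2 ≡ 21 (mod 37).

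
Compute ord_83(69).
41

83 is prime, so ord(69) divides φ(83) = 82.
Divisors of 82: 1, 2, 41, 82.
Repeated squaring: 69^1 ≡ 69, 69^2 ≡ 30, 69^4 ≡ 70, 69^8 ≡ 3, 69^16 ≡ 9, 69^32 ≡ 81, 69^64 ≡ 4 (mod 83).
Test 69^d mod 83 for each divisor d in increasing order:
69^1 ≡ 69
69^2 ≡ 30
69^41 = 69^32·69^8·69^1 ≡ 1  ← first divisor giving 1
The order is 41.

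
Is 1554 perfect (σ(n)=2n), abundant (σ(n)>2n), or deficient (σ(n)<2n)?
abundant

Proper divisors of 1554: sum = 1 + 2 + 3 + 6 + 7 + 14 + 21 + 37 + 42 + 74 + 111 + 222 + 259 + 518 + 777 = 2094
Since 2094 > 1554, 1554 is abundant.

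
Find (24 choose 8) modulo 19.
0

Using Lucas' theorem:
Write n=24 and k=8 in base 19:
n in base 19: [1, 5]
k in base 19: [0, 8]
C(24,8) mod 19 = ∏ C(n_i, k_i) mod 19
Digit binomials (mod 19): C(1,0) = 1; C(5,8) = 0 (k_i > n_i)
Product: 1 × 0 = 0 ≡ 0 (mod 19)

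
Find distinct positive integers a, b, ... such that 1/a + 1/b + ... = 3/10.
1/4 + 1/20

Greedy algorithm:
3/10: ceiling(10/3) = 4, use 1/4
1/20: ceiling(20/1) = 20, use 1/20
Result: 3/10 = 1/4 + 1/20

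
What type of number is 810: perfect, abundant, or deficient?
abundant

Proper divisors of 810: sum = 1 + 2 + 3 + 5 + 6 + 9 + 10 + 15 + ... + 135 + 162 + 270 + 405 (19 divisors) = 1368
Since 1368 > 810, 810 is abundant.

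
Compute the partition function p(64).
1741630

p(n) counts ways to write n as a sum of positive integers (order ignored).
Euler's pentagonal recurrence: p(k) = p(k-1) + p(k-2) - p(k-5) - p(k-7) + p(k-12) + p(k-15) - ... (offsets j(3j∓1)/2, signs ++--, p(0)=1, p(<0)=0).
DP table for k = 0..63: p(0)=1, p(1)=1, p(2)=2, p(3)=3, p(4)=5, p(5)=7, p(6)=11, p(7)=15, p(8)=22, p(9)=30, p(10)=42, p(11)=56, p(12)=77, p(13)=101, p(14)=135, p(15)=176, p(16)=231, p(17)=297, p(18)=385, p(19)=490, p(20)=627, p(21)=792, p(22)=1002, p(23)=1255, p(24)=1575, p(25)=1958, p(26)=2436, p(27)=3010, p(28)=3718, p(29)=4565, p(30)=5604, p(31)=6842, p(32)=8349, p(33)=10143, p(34)=12310, p(35)=14883, p(36)=17977, p(37)=21637, p(38)=26015, p(39)=31185, p(40)=37338, p(41)=44583, p(42)=53174, p(43)=63261, p(44)=75175, p(45)=89134, p(46)=105558, p(47)=124754, p(48)=147273, p(49)=173525, p(50)=204226, p(51)=239943, p(52)=281589, p(53)=329931, p(54)=386155, p(55)=451276, p(56)=526823, p(57)=614154, p(58)=715220, p(59)=831820, p(60)=966467, p(61)=1121505, p(62)=1300156, p(63)=1505499.
Final step: p(64) = p(63) + p(62) - p(59) - p(57) + p(52) + p(49) - p(42) - p(38) + p(29) + p(24) - p(13) - p(7)
= 1505499 + 1300156 - 831820 - 614154 + 281589 + 173525 - 53174 - 26015 + 4565 + 1575 - 101 - 15
= 1741630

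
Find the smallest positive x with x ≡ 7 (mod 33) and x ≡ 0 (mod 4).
40

Using Chinese Remainder Theorem:
M = 33 × 4 = 132
M1 = 4, M2 = 33
y1 = 4^(-1) mod 33 = 25
y2 = 33^(-1) mod 4 = 1
x = (7×4×25 + 0×33×1) mod 132 = 40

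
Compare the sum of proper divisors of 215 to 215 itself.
deficient

Proper divisors of 215: sum = 1 + 5 + 43 = 49
Since 49 < 215, 215 is deficient.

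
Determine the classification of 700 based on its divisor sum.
abundant

Proper divisors of 700: sum = 1 + 2 + 4 + 5 + 7 + 10 + 14 + 20 + ... + 100 + 140 + 175 + 350 (17 divisors) = 1036
Since 1036 > 700, 700 is abundant.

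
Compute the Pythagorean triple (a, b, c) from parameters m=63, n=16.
(3713, 2016, 4225)

Euclid's formula: a = m² - n², b = 2mn, c = m² + n²
m = 63, n = 16
a = 63² - 16² = 3969 - 256 = 3713
b = 2 × 63 × 16 = 2016
c = 63² + 16² = 3969 + 256 = 4225
Verification: 3713² + 2016² = 13786369 + 4064256 = 17850625 = 4225² ✓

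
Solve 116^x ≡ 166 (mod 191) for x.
55

Baby-step giant-step with step n = ⌈√191⌉ = 14.
Baby steps 116^j mod 191 (j:value) for j=0..13: 0:1, 1:116, 2:86, 3:44, 4:138, 5:155, 6:26, 7:151, 8:135, 9:189, 10:150, 11:19, 12:103, 13:106.
Giant-step multiplier: 116^(-14) ≡ 116^(190-14) = 116^176 ≡ 130 (mod 191).
Giant steps γ_i = 166·130^i mod 191: γ_0=166, γ_1=188, γ_2=183, γ_3=106 (in table at j=13).
x = i·n + j = 3·14 + 13 = 55.
Check: 116^55 ≡ 166 (mod 191).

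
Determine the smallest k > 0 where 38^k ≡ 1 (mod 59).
58

59 is prime, so ord(38) divides φ(59) = 58.
Divisors of 58: 1, 2, 29, 58.
Repeated squaring: 38^1 ≡ 38, 38^2 ≡ 28, 38^4 ≡ 17, 38^8 ≡ 53, 38^16 ≡ 36, 38^32 ≡ 57 (mod 59).
Test 38^d mod 59 for each divisor d in increasing order:
38^1 ≡ 38
38^2 ≡ 28
38^29 = 38^16·38^8·38^4·38^1 ≡ 58
38^58 = 38^32·38^16·38^8·38^2 ≡ 1  ← first divisor giving 1
The order is 58.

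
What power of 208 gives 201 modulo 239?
136

Baby-step giant-step with step n = ⌈√239⌉ = 16.
Baby steps 208^j mod 239 (j:value) for j=0..15: 0:1, 1:208, 2:5, 3:84, 4:25, 5:181, 6:125, 7:188, 8:147, 9:223, 10:18, 11:159, 12:90, 13:78, 14:211, 15:151.
Giant-step multiplier: 208^(-16) ≡ 208^(238-16) = 208^222 ≡ 169 (mod 239).
Giant steps γ_i = 201·169^i mod 239: γ_0=201, γ_1=31, γ_2=220, γ_3=135, γ_4=110, γ_5=187, γ_6=55, γ_7=213, γ_8=147 (in table at j=8).
x = i·n + j = 8·16 + 8 = 136.
Check: 208^136 ≡ 201 (mod 239).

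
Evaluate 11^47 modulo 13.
6

Repeated squaring. Binary of 47 = 101111.
11^1 ≡ 11 (mod 13); 11^2 ≡ 4 (mod 13); 11^4 ≡ 3 (mod 13); 11^8 ≡ 9 (mod 13); 11^16 ≡ 3 (mod 13); 11^32 ≡ 9 (mod 13)
11^47 = 11^1 × 11^2 × 11^4 × 11^8 × 11^32 ≡ 6 (mod 13)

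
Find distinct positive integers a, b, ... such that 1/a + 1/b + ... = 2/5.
1/3 + 1/15

Greedy algorithm:
2/5: ceiling(5/2) = 3, use 1/3
1/15: ceiling(15/1) = 15, use 1/15
Result: 2/5 = 1/3 + 1/15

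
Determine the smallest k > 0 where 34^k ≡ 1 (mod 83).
82

83 is prime, so ord(34) divides φ(83) = 82.
Divisors of 82: 1, 2, 41, 82.
Repeated squaring: 34^1 ≡ 34, 34^2 ≡ 77, 34^4 ≡ 36, 34^8 ≡ 51, 34^16 ≡ 28, 34^32 ≡ 37, 34^64 ≡ 41 (mod 83).
Test 34^d mod 83 for each divisor d in increasing order:
34^1 ≡ 34
34^2 ≡ 77
34^41 = 34^32·34^8·34^1 ≡ 82
34^82 = 34^64·34^16·34^2 ≡ 1  ← first divisor giving 1
The order is 82.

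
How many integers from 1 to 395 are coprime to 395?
312

395 = 5 × 79
φ(n) = n × ∏(1 - 1/p) for each prime p dividing n
φ(395) = 395 × (1 - 1/5) × (1 - 1/79) = 312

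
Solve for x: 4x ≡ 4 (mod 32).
x ≡ 1 (mod 8)

gcd(4, 32) = 4, which divides 4, so solutions exist.
Divide through by 4: x ≡ 1 (mod 8).
The coefficient of x is now 1, so x ≡ 1 (mod 8).
Check: 4 × 1 = 4 ≡ 4 (mod 32).
x ≡ 1 (mod 8), giving 4 solutions mod 32.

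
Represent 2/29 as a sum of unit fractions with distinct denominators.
1/15 + 1/435

Greedy algorithm:
2/29: ceiling(29/2) = 15, use 1/15
1/435: ceiling(435/1) = 435, use 1/435
Result: 2/29 = 1/15 + 1/435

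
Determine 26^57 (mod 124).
92

Repeated squaring. Binary of 57 = 111001.
26^1 ≡ 26 (mod 124); 26^2 ≡ 56 (mod 124); 26^4 ≡ 36 (mod 124); 26^8 ≡ 56 (mod 124); 26^16 ≡ 36 (mod 124); 26^32 ≡ 56 (mod 124)
26^57 = 26^1 × 26^8 × 26^16 × 26^32 ≡ 92 (mod 124)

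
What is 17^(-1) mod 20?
13

gcd(17, 20) = 1, so the inverse exists.
Extended Euclidean algorithm on (20, 17):
20 = 1 × 17 + 3  ⟹  3 = (1)·20 + (-1)·17
17 = 5 × 3 + 2  ⟹  2 = (-5)·20 + (6)·17
3 = 1 × 2 + 1  ⟹  1 = (6)·20 + (-7)·17
So (-7)·17 ≡ 1 (mod 20), i.e. 17^(-1) ≡ -7 ≡ 13 (mod 20).
Check: 17 × 13 = 221 ≡ 1 (mod 20)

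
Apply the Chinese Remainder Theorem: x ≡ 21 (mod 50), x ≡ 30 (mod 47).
171

Using Chinese Remainder Theorem:
M = 50 × 47 = 2350
M1 = 47, M2 = 50
y1 = 47^(-1) mod 50 = 33
y2 = 50^(-1) mod 47 = 16
x = (21×47×33 + 30×50×16) mod 2350 = 171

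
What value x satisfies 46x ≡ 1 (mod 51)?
10

gcd(46, 51) = 1, so the inverse exists.
Extended Euclidean algorithm on (51, 46):
51 = 1 × 46 + 5  ⟹  5 = (1)·51 + (-1)·46
46 = 9 × 5 + 1  ⟹  1 = (-9)·51 + (10)·46
So (10)·46 ≡ 1 (mod 51), i.e. 46^(-1) ≡ 10 (mod 51).
Check: 46 × 10 = 460 ≡ 1 (mod 51)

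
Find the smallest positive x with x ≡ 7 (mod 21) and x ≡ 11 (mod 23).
448

Using Chinese Remainder Theorem:
M = 21 × 23 = 483
M1 = 23, M2 = 21
y1 = 23^(-1) mod 21 = 11
y2 = 21^(-1) mod 23 = 11
x = (7×23×11 + 11×21×11) mod 483 = 448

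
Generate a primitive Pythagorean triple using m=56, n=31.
(2175, 3472, 4097)

Euclid's formula: a = m² - n², b = 2mn, c = m² + n²
m = 56, n = 31
a = 56² - 31² = 3136 - 961 = 2175
b = 2 × 56 × 31 = 3472
c = 56² + 31² = 3136 + 961 = 4097
Verification: 2175² + 3472² = 4730625 + 12054784 = 16785409 = 4097² ✓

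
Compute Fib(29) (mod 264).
221

Matrix identity: Q^n = [[F_(n+1), F_n], [F_n, F_(n-1)]] with Q = [[1,1],[1,0]].
n = 29 = 11101₂. Square-and-multiply, entries mod 264:
Q^1 = [[1,1],[1,0]]
Q^3 = (Q^1)²·Q = [[3,2],[2,1]]
Q^7 = (Q^3)²·Q = [[21,13],[13,8]]
Q^14 = (Q^7)² = [[82,113],[113,233]]
Q^29 = (Q^14)²·Q = [[176,221],[221,219]]
F_29 mod 264 = Q^29[0][1] = 221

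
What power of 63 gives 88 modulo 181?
155

Baby-step giant-step with step n = ⌈√181⌉ = 14.
Baby steps 63^j mod 181 (j:value) for j=0..13: 0:1, 1:63, 2:168, 3:86, 4:169, 5:149, 6:156, 7:54, 8:144, 9:22, 10:119, 11:76, 12:82, 13:98.
Giant-step multiplier: 63^(-14) ≡ 63^(180-14) = 63^166 ≡ 172 (mod 181).
Giant steps γ_i = 88·172^i mod 181: γ_0=88, γ_1=113, γ_2=69, γ_3=103, γ_4=159, γ_5=17, γ_6=28, γ_7=110, γ_8=96, γ_9=41, γ_10=174, γ_11=63 (in table at j=1).
x = i·n + j = 11·14 + 1 = 155.
Check: 63^155 ≡ 88 (mod 181).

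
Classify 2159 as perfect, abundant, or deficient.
deficient

Proper divisors of 2159: sum = 1 + 17 + 127 = 145
Since 145 < 2159, 2159 is deficient.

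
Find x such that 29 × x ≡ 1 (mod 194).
87

gcd(29, 194) = 1, so the inverse exists.
Extended Euclidean algorithm on (194, 29):
194 = 6 × 29 + 20  ⟹  20 = (1)·194 + (-6)·29
29 = 1 × 20 + 9  ⟹  9 = (-1)·194 + (7)·29
20 = 2 × 9 + 2  ⟹  2 = (3)·194 + (-20)·29
9 = 4 × 2 + 1  ⟹  1 = (-13)·194 + (87)·29
So (87)·29 ≡ 1 (mod 194), i.e. 29^(-1) ≡ 87 (mod 194).
Check: 29 × 87 = 2523 ≡ 1 (mod 194)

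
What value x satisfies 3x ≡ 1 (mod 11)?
4

gcd(3, 11) = 1, so the inverse exists.
Extended Euclidean algorithm on (11, 3):
11 = 3 × 3 + 2  ⟹  2 = (1)·11 + (-3)·3
3 = 1 × 2 + 1  ⟹  1 = (-1)·11 + (4)·3
So (4)·3 ≡ 1 (mod 11), i.e. 3^(-1) ≡ 4 (mod 11).
Check: 3 × 4 = 12 ≡ 1 (mod 11)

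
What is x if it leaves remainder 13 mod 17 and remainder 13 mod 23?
13

Using Chinese Remainder Theorem:
M = 17 × 23 = 391
M1 = 23, M2 = 17
y1 = 23^(-1) mod 17 = 3
y2 = 17^(-1) mod 23 = 19
x = (13×23×3 + 13×17×19) mod 391 = 13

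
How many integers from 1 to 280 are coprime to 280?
96

280 = 2^3 × 5 × 7
φ(n) = n × ∏(1 - 1/p) for each prime p dividing n
φ(280) = 280 × (1 - 1/2) × (1 - 1/5) × (1 - 1/7) = 96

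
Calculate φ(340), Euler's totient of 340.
128

340 = 2^2 × 5 × 17
φ(n) = n × ∏(1 - 1/p) for each prime p dividing n
φ(340) = 340 × (1 - 1/2) × (1 - 1/5) × (1 - 1/17) = 128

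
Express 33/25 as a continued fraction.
[1; 3, 8]

Euclidean algorithm steps:
33 = 1 × 25 + 8
25 = 3 × 8 + 1
8 = 8 × 1 + 0
Continued fraction: [1; 3, 8]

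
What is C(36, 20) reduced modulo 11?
0

Using Lucas' theorem:
Write n=36 and k=20 in base 11:
n in base 11: [3, 3]
k in base 11: [1, 9]
C(36,20) mod 11 = ∏ C(n_i, k_i) mod 11
Digit binomials (mod 11): C(3,1) = 3; C(3,9) = 0 (k_i > n_i)
Product: 3 × 0 = 0 ≡ 0 (mod 11)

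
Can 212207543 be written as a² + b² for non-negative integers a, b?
Not possible

Factorization: 212207543 = 37 × 179^3
By Fermat: n is sum of two squares iff every prime p ≡ 3 (mod 4) appears to even power.
Prime(s) ≡ 3 (mod 4) with odd exponent: [(179, 3)]
Therefore 212207543 cannot be expressed as a² + b².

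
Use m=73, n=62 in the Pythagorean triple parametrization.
(1485, 9052, 9173)

Euclid's formula: a = m² - n², b = 2mn, c = m² + n²
m = 73, n = 62
a = 73² - 62² = 5329 - 3844 = 1485
b = 2 × 73 × 62 = 9052
c = 73² + 62² = 5329 + 3844 = 9173
Verification: 1485² + 9052² = 2205225 + 81938704 = 84143929 = 9173² ✓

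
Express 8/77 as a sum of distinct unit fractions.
1/10 + 1/257 + 1/197890

Greedy algorithm:
8/77: ceiling(77/8) = 10, use 1/10
3/770: ceiling(770/3) = 257, use 1/257
1/197890: ceiling(197890/1) = 197890, use 1/197890
Result: 8/77 = 1/10 + 1/257 + 1/197890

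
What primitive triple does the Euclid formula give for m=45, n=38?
(581, 3420, 3469)

Euclid's formula: a = m² - n², b = 2mn, c = m² + n²
m = 45, n = 38
a = 45² - 38² = 2025 - 1444 = 581
b = 2 × 45 × 38 = 3420
c = 45² + 38² = 2025 + 1444 = 3469
Verification: 581² + 3420² = 337561 + 11696400 = 12033961 = 3469² ✓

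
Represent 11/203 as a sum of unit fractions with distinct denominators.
1/19 + 1/643 + 1/2480051

Greedy algorithm:
11/203: ceiling(203/11) = 19, use 1/19
6/3857: ceiling(3857/6) = 643, use 1/643
1/2480051: ceiling(2480051/1) = 2480051, use 1/2480051
Result: 11/203 = 1/19 + 1/643 + 1/2480051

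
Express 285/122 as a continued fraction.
[2; 2, 1, 40]

Euclidean algorithm steps:
285 = 2 × 122 + 41
122 = 2 × 41 + 40
41 = 1 × 40 + 1
40 = 40 × 1 + 0
Continued fraction: [2; 2, 1, 40]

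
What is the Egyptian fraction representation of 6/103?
1/18 + 1/371 + 1/687834

Greedy algorithm:
6/103: ceiling(103/6) = 18, use 1/18
5/1854: ceiling(1854/5) = 371, use 1/371
1/687834: ceiling(687834/1) = 687834, use 1/687834
Result: 6/103 = 1/18 + 1/371 + 1/687834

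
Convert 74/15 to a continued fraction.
[4; 1, 14]

Euclidean algorithm steps:
74 = 4 × 15 + 14
15 = 1 × 14 + 1
14 = 14 × 1 + 0
Continued fraction: [4; 1, 14]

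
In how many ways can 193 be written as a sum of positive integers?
2168627105469

p(n) counts ways to write n as a sum of positive integers (order ignored).
Euler's pentagonal recurrence: p(k) = p(k-1) + p(k-2) - p(k-5) - p(k-7) + p(k-12) + p(k-15) - ... (offsets j(3j∓1)/2, signs ++--, p(0)=1, p(<0)=0).
DP table for k = 0..192: p(0)=1, p(1)=1, p(2)=2, p(3)=3, p(4)=5, p(5)=7, p(6)=11, p(7)=15, p(8)=22, p(9)=30, p(10)=42, p(11)=56, p(12)=77, p(13)=101, p(14)=135, p(15)=176, p(16)=231, p(17)=297, p(18)=385, p(19)=490, p(20)=627, p(21)=792, p(22)=1002, p(23)=1255, p(24)=1575, p(25)=1958, p(26)=2436, p(27)=3010, p(28)=3718, p(29)=4565, p(30)=5604, p(31)=6842, p(32)=8349, p(33)=10143, p(34)=12310, p(35)=14883, p(36)=17977, p(37)=21637, p(38)=26015, p(39)=31185, p(40)=37338, p(41)=44583, p(42)=53174, p(43)=63261, p(44)=75175, p(45)=89134, p(46)=105558, p(47)=124754, p(48)=147273, p(49)=173525, p(50)=204226, p(51)=239943, p(52)=281589, p(53)=329931, p(54)=386155, p(55)=451276, p(56)=526823, p(57)=614154, p(58)=715220, p(59)=831820, p(60)=966467, p(61)=1121505, p(62)=1300156, p(63)=1505499, p(64)=1741630, p(65)=2012558, p(66)=2323520, p(67)=2679689, p(68)=3087735, p(69)=3554345, p(70)=4087968, p(71)=4697205, p(72)=5392783, p(73)=6185689, p(74)=7089500, p(75)=8118264, p(76)=9289091, p(77)=10619863, p(78)=12132164, p(79)=13848650, p(80)=15796476, p(81)=18004327, p(82)=20506255, p(83)=23338469, p(84)=26543660, p(85)=30167357, p(86)=34262962, p(87)=38887673, p(88)=44108109, p(89)=49995925, p(90)=56634173, p(91)=64112359, p(92)=72533807, p(93)=82010177, p(94)=92669720, p(95)=104651419, p(96)=118114304, p(97)=133230930, p(98)=150198136, p(99)=169229875, p(100)=190569292, p(101)=214481126, p(102)=241265379, p(103)=271248950, p(104)=304801365, p(105)=342325709, p(106)=384276336, p(107)=431149389, p(108)=483502844, p(109)=541946240, p(110)=607163746, p(111)=679903203, p(112)=761002156, p(113)=851376628, p(114)=952050665, p(115)=1064144451, p(116)=1188908248, p(117)=1327710076, p(118)=1482074143, p(119)=1653668665, p(120)=1844349560, p(121)=2056148051, p(122)=2291320912, p(123)=2552338241, p(124)=2841940500, p(125)=3163127352, p(126)=3519222692, p(127)=3913864295, p(128)=4351078600, p(129)=4835271870, p(130)=5371315400, p(131)=5964539504, p(132)=6620830889, p(133)=7346629512, p(134)=8149040695, p(135)=9035836076, p(136)=10015581680, p(137)=11097645016, p(138)=12292341831, p(139)=13610949895, p(140)=15065878135, p(141)=16670689208, p(142)=18440293320, p(143)=20390982757, p(144)=22540654445, p(145)=24908858009, p(146)=27517052599, p(147)=30388671978, p(148)=33549419497, p(149)=37027355200, p(150)=40853235313, p(151)=45060624582, p(152)=49686288421, p(153)=54770336324, p(154)=60356673280, p(155)=66493182097, p(156)=73232243759, p(157)=80630964769, p(158)=88751778802, p(159)=97662728555, p(160)=107438159466, p(161)=118159068427, p(162)=129913904637, p(163)=142798995930, p(164)=156919475295, p(165)=172389800255, p(166)=189334822579, p(167)=207890420102, p(168)=228204732751, p(169)=250438925115, p(170)=274768617130, p(171)=301384802048, p(172)=330495499613, p(173)=362326859895, p(174)=397125074750, p(175)=435157697830, p(176)=476715857290, p(177)=522115831195, p(178)=571701605655, p(179)=625846753120, p(180)=684957390936, p(181)=749474411781, p(182)=819876908323, p(183)=896684817527, p(184)=980462880430, p(185)=1071823774337, p(186)=1171432692373, p(187)=1280011042268, p(188)=1398341745571, p(189)=1527273599625, p(190)=1667727404093, p(191)=1820701100652, p(192)=1987276856363.
Final step: p(193) = p(192) + p(191) - p(188) - p(186) + p(181) + p(178) - p(171) - p(167) + p(158) + p(153) - p(142) - p(136) + p(123) + p(116) - p(101) - p(93) + p(76) + p(67) - p(48) - p(38) + p(17) + p(6)
= 1987276856363 + 1820701100652 - 1398341745571 - 1171432692373 + 749474411781 + 571701605655 - 301384802048 - 207890420102 + 88751778802 + 54770336324 - 18440293320 - 10015581680 + 2552338241 + 1188908248 - 214481126 - 82010177 + 9289091 + 2679689 - 147273 - 26015 + 297 + 11
= 2168627105469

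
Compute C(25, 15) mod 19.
0

Using Lucas' theorem:
Write n=25 and k=15 in base 19:
n in base 19: [1, 6]
k in base 19: [0, 15]
C(25,15) mod 19 = ∏ C(n_i, k_i) mod 19
Digit binomials (mod 19): C(1,0) = 1; C(6,15) = 0 (k_i > n_i)
Product: 1 × 0 = 0 ≡ 0 (mod 19)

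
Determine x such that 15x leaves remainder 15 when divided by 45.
x ≡ 1 (mod 3)

gcd(15, 45) = 15, which divides 15, so solutions exist.
Divide through by 15: x ≡ 1 (mod 3).
The coefficient of x is now 1, so x ≡ 1 (mod 3).
Check: 15 × 1 = 15 ≡ 15 (mod 45).
x ≡ 1 (mod 3), giving 15 solutions mod 45.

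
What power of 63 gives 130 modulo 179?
123

Baby-step giant-step with step n = ⌈√179⌉ = 14.
Baby steps 63^j mod 179 (j:value) for j=0..13: 0:1, 1:63, 2:31, 3:163, 4:66, 5:41, 6:77, 7:18, 8:60, 9:21, 10:70, 11:114, 12:22, 13:133.
Giant-step multiplier: 63^(-14) ≡ 63^(178-14) = 63^164 ≡ 100 (mod 179).
Giant steps γ_i = 130·100^i mod 179: γ_0=130, γ_1=112, γ_2=102, γ_3=176, γ_4=58, γ_5=72, γ_6=40, γ_7=62, γ_8=114 (in table at j=11).
x = i·n + j = 8·14 + 11 = 123.
Check: 63^123 ≡ 130 (mod 179).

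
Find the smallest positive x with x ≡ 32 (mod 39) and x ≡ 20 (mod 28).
188

Using Chinese Remainder Theorem:
M = 39 × 28 = 1092
M1 = 28, M2 = 39
y1 = 28^(-1) mod 39 = 7
y2 = 39^(-1) mod 28 = 23
x = (32×28×7 + 20×39×23) mod 1092 = 188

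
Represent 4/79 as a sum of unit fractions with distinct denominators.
1/20 + 1/1580

Greedy algorithm:
4/79: ceiling(79/4) = 20, use 1/20
1/1580: ceiling(1580/1) = 1580, use 1/1580
Result: 4/79 = 1/20 + 1/1580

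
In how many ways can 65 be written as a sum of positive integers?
2012558

p(n) counts ways to write n as a sum of positive integers (order ignored).
Euler's pentagonal recurrence: p(k) = p(k-1) + p(k-2) - p(k-5) - p(k-7) + p(k-12) + p(k-15) - ... (offsets j(3j∓1)/2, signs ++--, p(0)=1, p(<0)=0).
DP table for k = 0..64: p(0)=1, p(1)=1, p(2)=2, p(3)=3, p(4)=5, p(5)=7, p(6)=11, p(7)=15, p(8)=22, p(9)=30, p(10)=42, p(11)=56, p(12)=77, p(13)=101, p(14)=135, p(15)=176, p(16)=231, p(17)=297, p(18)=385, p(19)=490, p(20)=627, p(21)=792, p(22)=1002, p(23)=1255, p(24)=1575, p(25)=1958, p(26)=2436, p(27)=3010, p(28)=3718, p(29)=4565, p(30)=5604, p(31)=6842, p(32)=8349, p(33)=10143, p(34)=12310, p(35)=14883, p(36)=17977, p(37)=21637, p(38)=26015, p(39)=31185, p(40)=37338, p(41)=44583, p(42)=53174, p(43)=63261, p(44)=75175, p(45)=89134, p(46)=105558, p(47)=124754, p(48)=147273, p(49)=173525, p(50)=204226, p(51)=239943, p(52)=281589, p(53)=329931, p(54)=386155, p(55)=451276, p(56)=526823, p(57)=614154, p(58)=715220, p(59)=831820, p(60)=966467, p(61)=1121505, p(62)=1300156, p(63)=1505499, p(64)=1741630.
Final step: p(65) = p(64) + p(63) - p(60) - p(58) + p(53) + p(50) - p(43) - p(39) + p(30) + p(25) - p(14) - p(8)
= 1741630 + 1505499 - 966467 - 715220 + 329931 + 204226 - 63261 - 31185 + 5604 + 1958 - 135 - 22
= 2012558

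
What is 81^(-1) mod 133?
23

gcd(81, 133) = 1, so the inverse exists.
Extended Euclidean algorithm on (133, 81):
133 = 1 × 81 + 52  ⟹  52 = (1)·133 + (-1)·81
81 = 1 × 52 + 29  ⟹  29 = (-1)·133 + (2)·81
52 = 1 × 29 + 23  ⟹  23 = (2)·133 + (-3)·81
29 = 1 × 23 + 6  ⟹  6 = (-3)·133 + (5)·81
23 = 3 × 6 + 5  ⟹  5 = (11)·133 + (-18)·81
6 = 1 × 5 + 1  ⟹  1 = (-14)·133 + (23)·81
So (23)·81 ≡ 1 (mod 133), i.e. 81^(-1) ≡ 23 (mod 133).
Check: 81 × 23 = 1863 ≡ 1 (mod 133)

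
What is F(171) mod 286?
210

Matrix identity: Q^n = [[F_(n+1), F_n], [F_n, F_(n-1)]] with Q = [[1,1],[1,0]].
n = 171 = 10101011₂. Square-and-multiply, entries mod 286:
Q^1 = [[1,1],[1,0]]
Q^2 = (Q^1)² = [[2,1],[1,1]]
Q^5 = (Q^2)²·Q = [[8,5],[5,3]]
Q^10 = (Q^5)² = [[89,55],[55,34]]
Q^21 = (Q^10)²·Q = [[265,78],[78,187]]
Q^42 = (Q^21)² = [[233,78],[78,155]]
Q^85 = (Q^42)²·Q = [[261,27],[27,234]]
Q^171 = (Q^85)²·Q = [[133,210],[210,209]]
F_171 mod 286 = Q^171[0][1] = 210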